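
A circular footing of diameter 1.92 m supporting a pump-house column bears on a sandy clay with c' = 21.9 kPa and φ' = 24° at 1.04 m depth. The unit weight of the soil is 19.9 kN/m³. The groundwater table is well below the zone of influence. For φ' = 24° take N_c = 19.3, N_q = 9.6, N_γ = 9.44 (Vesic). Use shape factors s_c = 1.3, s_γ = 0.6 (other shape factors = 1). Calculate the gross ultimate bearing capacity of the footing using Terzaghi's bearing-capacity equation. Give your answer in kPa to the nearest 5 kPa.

q = γ·D_f = 19.9 × 1.04 = 20.696 kPa.
c·N_c·s_c = 21.9 × 19.3 × 1.3 = 549.47 kPa
q·N_q = 20.696 × 9.6 = 198.68 kPa
0.5·γ·B·N_γ·s_γ = 0.5 × 19.9 × 1.92 × 9.44 × 0.6 = 108.21 kPa
q_ult = 549.47 + 198.68 + 108.21 = 856.36 kPa.

q_ult ≈ 855 kPa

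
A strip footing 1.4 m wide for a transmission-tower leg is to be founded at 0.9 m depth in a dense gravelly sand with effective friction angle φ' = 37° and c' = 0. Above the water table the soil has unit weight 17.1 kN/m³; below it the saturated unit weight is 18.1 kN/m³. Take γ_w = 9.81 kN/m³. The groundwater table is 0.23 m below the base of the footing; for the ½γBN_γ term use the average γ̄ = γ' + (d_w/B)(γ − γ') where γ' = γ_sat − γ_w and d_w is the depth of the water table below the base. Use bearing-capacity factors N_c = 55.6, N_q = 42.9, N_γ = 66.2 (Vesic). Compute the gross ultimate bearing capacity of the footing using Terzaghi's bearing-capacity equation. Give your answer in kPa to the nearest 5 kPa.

Overburden at base level: q = 17.1 × 0.9 = 15.39 kPa.
The water table is 0.23 m below the base (< B = 1.4 m), so the ½γBN_γ term uses γ̄ = γ' + (d_w/B)(γ − γ') = 8.29 + (0.23/1.4)(17.1 − 8.29) = 9.7374 kN/m³.
Surcharge term q·N_q = 15.39 × 42.9 = 660.23 kPa; self-weight term 0.5·γ·B·N_γ = 0.5 × 9.7374 × 1.4 × 66.2 = 451.23 kPa.
q_ult = 660.23 + 451.23 = 1111.5 kPa.

q_ult ≈ 1110 kPa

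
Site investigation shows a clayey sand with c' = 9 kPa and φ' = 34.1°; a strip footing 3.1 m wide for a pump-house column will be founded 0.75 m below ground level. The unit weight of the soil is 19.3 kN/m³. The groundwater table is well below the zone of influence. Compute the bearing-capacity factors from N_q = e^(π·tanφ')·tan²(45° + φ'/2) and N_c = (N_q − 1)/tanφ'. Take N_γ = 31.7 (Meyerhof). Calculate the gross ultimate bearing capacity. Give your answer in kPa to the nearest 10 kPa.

q_ult ≈ 1760 kPa

tan34.1° = 0.6771, so N_q = e^(π×0.6771)·tan²(62.05°) = 8.39 × 3.552 = 29.8.
N_c = (29.8 − 1)/tan34.1° = 42.54.
q = γ·D_f = 19.3 × 0.75 = 14.475 kPa.
c·N_c = 9 × 42.539 = 382.85 kPa
q·N_q = 14.475 × 29.801 = 431.37 kPa
0.5·γ·B·N_γ = 0.5 × 19.3 × 3.1 × 31.7 = 948.31 kPa
q_ult = 382.85 + 431.37 + 948.31 = 1762.5 kPa.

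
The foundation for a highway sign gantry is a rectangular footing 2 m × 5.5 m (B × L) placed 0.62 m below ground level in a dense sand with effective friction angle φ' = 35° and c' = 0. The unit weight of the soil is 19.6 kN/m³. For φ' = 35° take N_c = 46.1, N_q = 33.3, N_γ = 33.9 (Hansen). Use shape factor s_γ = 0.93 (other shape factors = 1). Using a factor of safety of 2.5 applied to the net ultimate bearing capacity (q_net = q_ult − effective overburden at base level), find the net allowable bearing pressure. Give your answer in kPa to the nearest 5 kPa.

q_all(net) ≈ 405 kPa

q = γ·D_f = 19.6 × 0.62 = 12.152 kPa.
q·N_q = 12.152 × 33.3 = 404.66 kPa
0.5·γ·B·N_γ·s_γ = 0.5 × 19.6 × 2 × 33.9 × 0.93 = 617.93 kPa
q_ult = 404.66 + 617.93 = 1022.6 kPa.
Net ultimate: q_net = 1022.6 − 12.152 = 1010.4 kPa.
q_all(net) = 1010.4 / 2.5 = 404.18 kPa.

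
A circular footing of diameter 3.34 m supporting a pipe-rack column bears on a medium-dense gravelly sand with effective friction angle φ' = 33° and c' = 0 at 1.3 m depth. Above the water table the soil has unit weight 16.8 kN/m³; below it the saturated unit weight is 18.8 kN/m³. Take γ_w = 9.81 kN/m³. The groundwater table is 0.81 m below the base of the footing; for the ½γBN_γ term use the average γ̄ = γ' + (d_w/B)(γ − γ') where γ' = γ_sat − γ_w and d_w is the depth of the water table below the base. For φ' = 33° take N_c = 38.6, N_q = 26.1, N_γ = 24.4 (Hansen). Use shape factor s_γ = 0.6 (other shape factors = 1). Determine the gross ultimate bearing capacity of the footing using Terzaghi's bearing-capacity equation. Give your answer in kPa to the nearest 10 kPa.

q_ult ≈ 840 kPa

q = γ·D_f = 16.8 × 1.3 = 21.84 kPa.
γ' = 8.99 kN/m³; averaging over the depth B below the base, γ̄ = γ' + (d_w/B)(γ − γ') = 10.884 kN/m³.
q·N_q = 21.84 × 26.1 = 570.02 kPa
0.5·γ·B·N_γ·s_γ = 0.5 × 10.884 × 3.34 × 24.4 × 0.6 = 266.1 kPa
q_ult = 570.02 + 266.1 = 836.13 kPa.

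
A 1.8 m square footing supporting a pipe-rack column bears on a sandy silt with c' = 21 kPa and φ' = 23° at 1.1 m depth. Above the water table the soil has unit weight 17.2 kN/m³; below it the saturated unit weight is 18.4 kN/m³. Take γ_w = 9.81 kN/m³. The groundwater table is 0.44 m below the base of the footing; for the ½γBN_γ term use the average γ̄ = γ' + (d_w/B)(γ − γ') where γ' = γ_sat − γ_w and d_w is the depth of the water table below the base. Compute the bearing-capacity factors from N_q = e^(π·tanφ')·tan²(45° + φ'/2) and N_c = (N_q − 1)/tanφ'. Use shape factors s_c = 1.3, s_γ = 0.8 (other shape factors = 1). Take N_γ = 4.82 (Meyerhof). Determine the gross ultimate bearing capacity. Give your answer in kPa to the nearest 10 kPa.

tan23° = 0.4245, so N_q = e^(π×0.4245)·tan²(56.5°) = 3.794 × 2.283 = 8.66.
N_c = (8.66 − 1)/tan23° = 18.05.
q = γ·D_f = 17.2 × 1.1 = 18.92 kPa.
γ' = 8.59 kN/m³; averaging over the depth B below the base, γ̄ = γ' + (d_w/B)(γ − γ') = 10.695 kN/m³.
c·N_c·s_c = 21 × 18.049 × 1.3 = 492.73 kPa
q·N_q = 18.92 × 8.6612 = 163.87 kPa
0.5·γ·B·N_γ·s_γ = 0.5 × 10.695 × 1.8 × 4.82 × 0.8 = 37.115 kPa
q_ult = 492.73 + 163.87 + 37.115 = 693.71 kPa.

q_ult ≈ 690 kPa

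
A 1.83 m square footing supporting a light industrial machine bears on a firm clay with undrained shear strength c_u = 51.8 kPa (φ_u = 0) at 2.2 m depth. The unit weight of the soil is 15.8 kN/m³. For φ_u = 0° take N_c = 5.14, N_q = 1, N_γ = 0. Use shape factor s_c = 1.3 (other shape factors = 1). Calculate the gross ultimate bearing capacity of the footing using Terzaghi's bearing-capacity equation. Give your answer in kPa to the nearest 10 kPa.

q_ult ≈ 380 kPa

Effective surcharge at the founding depth q = γ·D_f = 15.8 × 2.2 = 34.76 kPa.
q_ult = c·N_c·s_c + q·N_q
     = 51.8 × 5.14 × 1.3 + 34.76 × 1
     = 346.13 + 34.76 = 380.89 kPa.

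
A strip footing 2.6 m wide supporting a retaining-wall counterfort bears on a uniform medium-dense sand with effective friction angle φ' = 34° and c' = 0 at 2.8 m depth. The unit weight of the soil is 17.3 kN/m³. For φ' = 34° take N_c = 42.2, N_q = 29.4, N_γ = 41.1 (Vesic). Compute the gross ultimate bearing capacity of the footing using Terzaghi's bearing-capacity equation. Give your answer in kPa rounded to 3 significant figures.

Overburden at base level: q = 17.3 × 2.8 = 48.44 kPa.
Surcharge term q·N_q = 48.44 × 29.4 = 1424.1 kPa; self-weight term 0.5·γ·B·N_γ = 0.5 × 17.3 × 2.6 × 41.1 = 924.34 kPa.
q_ult = 1424.1 + 924.34 = 2348.5 kPa.

q_ult ≈ 2350 kPa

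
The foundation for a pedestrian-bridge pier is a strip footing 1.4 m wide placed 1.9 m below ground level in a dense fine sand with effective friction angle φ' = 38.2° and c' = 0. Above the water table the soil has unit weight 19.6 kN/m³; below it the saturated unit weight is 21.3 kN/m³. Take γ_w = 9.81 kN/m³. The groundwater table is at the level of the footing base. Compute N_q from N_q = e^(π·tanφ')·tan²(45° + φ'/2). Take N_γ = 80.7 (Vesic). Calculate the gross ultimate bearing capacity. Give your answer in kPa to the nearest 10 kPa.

tan38.2° = 0.7869, so N_q = e^(π×0.7869)·tan²(64.1°) = 11.848 × 4.241 = 50.25.
q = γ·D_f = 19.6 × 1.9 = 37.24 kPa.
For the ½γBN_γ term take γ' = 21.3 − 9.81 = 11.49 kN/m³ (soil below base is submerged).
q·N_q = 37.24 × 50.251 = 1871.4 kPa
0.5·γ·B·N_γ = 0.5 × 11.49 × 1.4 × 80.7 = 649.07 kPa
q_ult = 1871.4 + 649.07 = 2520.4 kPa.

q_ult ≈ 2520 kPa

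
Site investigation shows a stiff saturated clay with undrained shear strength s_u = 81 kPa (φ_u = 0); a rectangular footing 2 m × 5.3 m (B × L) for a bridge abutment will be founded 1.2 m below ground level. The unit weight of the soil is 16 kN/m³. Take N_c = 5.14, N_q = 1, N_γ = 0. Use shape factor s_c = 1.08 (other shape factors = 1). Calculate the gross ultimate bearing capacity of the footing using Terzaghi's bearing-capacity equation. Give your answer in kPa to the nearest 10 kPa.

Effective surcharge at the founding depth q = γ·D_f = 16 × 1.2 = 19.2 kPa.
q_ult = c·N_c·s_c + q·N_q
     = 81 × 5.14 × 1.08 + 19.2 × 1
     = 449.65 + 19.2 = 468.85 kPa.

q_ult ≈ 470 kPa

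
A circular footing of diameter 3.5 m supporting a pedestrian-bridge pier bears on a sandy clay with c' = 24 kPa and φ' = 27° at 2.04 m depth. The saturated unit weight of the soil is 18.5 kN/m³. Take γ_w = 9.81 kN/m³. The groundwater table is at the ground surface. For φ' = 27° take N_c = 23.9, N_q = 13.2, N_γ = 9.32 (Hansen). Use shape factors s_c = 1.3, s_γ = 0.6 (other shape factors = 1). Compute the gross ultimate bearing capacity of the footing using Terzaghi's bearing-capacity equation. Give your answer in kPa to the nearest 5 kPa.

Water table at ground surface, so effective unit weight γ' = 18.5 − 9.81 = 8.69 kN/m³ is used throughout; overburden q = 8.69 × 2.04 = 17.728 kPa; the same γ' applies in the ½γBN_γ term.
Cohesion term c·N_c·s_c = 24 × 23.9 × 1.3 = 745.68 kPa; surcharge term q·N_q = 17.728 × 13.2 = 234 kPa; self-weight term 0.5·γ·B·N_γ·s_γ = 0.5 × 8.69 × 3.5 × 9.32 × 0.6 = 85.04 kPa.
q_ult = 745.68 + 234 + 85.04 = 1064.7 kPa.

q_ult ≈ 1065 kPa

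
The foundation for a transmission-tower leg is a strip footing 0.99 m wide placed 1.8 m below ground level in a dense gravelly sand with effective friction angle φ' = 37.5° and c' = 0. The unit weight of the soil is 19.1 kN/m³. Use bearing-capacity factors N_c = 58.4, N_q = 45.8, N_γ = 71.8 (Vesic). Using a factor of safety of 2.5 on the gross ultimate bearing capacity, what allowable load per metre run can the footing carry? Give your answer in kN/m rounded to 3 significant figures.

≈ 892 kN/m

Overburden at base level: q = 19.1 × 1.8 = 34.38 kPa.
Surcharge term q·N_q = 34.38 × 45.8 = 1574.6 kPa; self-weight term 0.5·γ·B·N_γ = 0.5 × 19.1 × 0.99 × 71.8 = 678.83 kPa.
q_ult = 1574.6 + 678.83 = 2253.4 kPa.
Gross allowable pressure q_all = 2253.4 / 2.5 = 901.37 kPa.
Allowable wall load = q_all × B = 901.37 × 0.99 = 892.36 kN per metre run.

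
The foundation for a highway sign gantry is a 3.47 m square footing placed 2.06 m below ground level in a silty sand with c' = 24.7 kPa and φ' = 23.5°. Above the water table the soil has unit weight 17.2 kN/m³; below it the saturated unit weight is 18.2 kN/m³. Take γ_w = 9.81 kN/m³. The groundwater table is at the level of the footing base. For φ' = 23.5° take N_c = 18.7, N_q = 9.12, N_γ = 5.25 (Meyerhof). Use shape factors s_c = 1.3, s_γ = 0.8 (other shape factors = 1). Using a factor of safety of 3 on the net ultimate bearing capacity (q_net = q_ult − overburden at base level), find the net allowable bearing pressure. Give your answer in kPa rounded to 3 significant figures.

q_all(net) ≈ 316 kPa

q = γ·D_f = 17.2 × 2.06 = 35.432 kPa.
For the ½γBN_γ term take γ' = 18.2 − 9.81 = 8.39 kN/m³ (soil below base is submerged).
c·N_c·s_c = 24.7 × 18.7 × 1.3 = 600.46 kPa
q·N_q = 35.432 × 9.12 = 323.14 kPa
0.5·γ·B·N_γ·s_γ = 0.5 × 8.39 × 3.47 × 5.25 × 0.8 = 61.138 kPa
q_ult = 600.46 + 323.14 + 61.138 = 984.73 kPa.
q_net = 984.73 − 35.432 = 949.3 kPa.
q_all(net) = 949.3 / 3 = 316.43 kPa.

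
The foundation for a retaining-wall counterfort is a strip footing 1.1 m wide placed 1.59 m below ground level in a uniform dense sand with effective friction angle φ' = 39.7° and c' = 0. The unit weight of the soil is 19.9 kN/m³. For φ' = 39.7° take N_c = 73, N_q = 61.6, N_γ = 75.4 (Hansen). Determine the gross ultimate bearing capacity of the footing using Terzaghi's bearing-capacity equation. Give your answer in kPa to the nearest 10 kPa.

Effective surcharge at the founding depth q = γ·D_f = 19.9 × 1.59 = 31.641 kPa.
q_ult = q·N_q + 0.5·γ·B·N_γ
     = 31.641 × 61.6 + 0.5 × 19.9 × 1.1 × 75.4
     = 1949.1 + 825.25 = 2774.3 kPa.

q_ult ≈ 2770 kPa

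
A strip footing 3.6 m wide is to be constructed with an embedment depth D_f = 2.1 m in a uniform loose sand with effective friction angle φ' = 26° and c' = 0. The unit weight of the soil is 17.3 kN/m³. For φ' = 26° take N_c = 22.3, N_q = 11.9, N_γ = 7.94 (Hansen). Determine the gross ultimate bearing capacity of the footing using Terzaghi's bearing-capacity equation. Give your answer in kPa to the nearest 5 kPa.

q = γ·D_f = 17.3 × 2.1 = 36.33 kPa.
q·N_q = 36.33 × 11.9 = 432.33 kPa
0.5·γ·B·N_γ = 0.5 × 17.3 × 3.6 × 7.94 = 247.25 kPa
q_ult = 432.33 + 247.25 = 679.58 kPa.

q_ult ≈ 680 kPa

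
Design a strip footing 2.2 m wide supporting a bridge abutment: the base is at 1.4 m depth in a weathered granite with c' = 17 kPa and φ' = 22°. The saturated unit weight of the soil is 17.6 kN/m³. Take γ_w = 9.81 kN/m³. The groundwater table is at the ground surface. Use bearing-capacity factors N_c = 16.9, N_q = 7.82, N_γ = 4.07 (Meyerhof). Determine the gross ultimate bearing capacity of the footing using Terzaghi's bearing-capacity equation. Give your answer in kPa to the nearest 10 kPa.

With the water table at the surface the whole profile is submerged: γ' = 17.6 − 9.81 = 7.79 kN/m³, so q = γ'·D_f = 10.906 kPa; the same γ' applies in the ½γBN_γ term.
q_ult = c·N_c + q·N_q + 0.5·γ·B·N_γ
     = 17 × 16.9 + 10.906 × 7.82 + 0.5 × 7.79 × 2.2 × 4.07
     = 287.3 + 85.285 + 34.876 = 407.46 kPa.

q_ult ≈ 410 kPa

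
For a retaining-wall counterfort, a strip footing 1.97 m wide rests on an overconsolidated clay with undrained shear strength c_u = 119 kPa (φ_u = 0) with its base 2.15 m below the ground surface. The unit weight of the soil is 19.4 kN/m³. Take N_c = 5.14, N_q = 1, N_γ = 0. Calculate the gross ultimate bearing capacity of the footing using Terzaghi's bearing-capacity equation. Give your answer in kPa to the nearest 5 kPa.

q_ult ≈ 655 kPa

Effective surcharge at the founding depth q = γ·D_f = 19.4 × 2.15 = 41.71 kPa.
q_ult = c·N_c + q·N_q
     = 119 × 5.14 + 41.71 × 1
     = 611.66 + 41.71 = 653.37 kPa.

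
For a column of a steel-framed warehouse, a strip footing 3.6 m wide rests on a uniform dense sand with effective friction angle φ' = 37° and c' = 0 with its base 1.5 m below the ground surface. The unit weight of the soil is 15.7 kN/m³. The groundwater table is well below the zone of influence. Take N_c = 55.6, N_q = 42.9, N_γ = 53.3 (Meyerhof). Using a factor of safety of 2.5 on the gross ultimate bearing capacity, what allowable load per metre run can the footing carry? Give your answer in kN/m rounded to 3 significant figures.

≈ 3620 kN/m

Effective surcharge at the founding depth q = γ·D_f = 15.7 × 1.5 = 23.55 kPa.
q_ult = q·N_q + 0.5·γ·B·N_γ
     = 23.55 × 42.9 + 0.5 × 15.7 × 3.6 × 53.3
     = 1010.3 + 1506.3 = 2516.6 kPa.
Gross allowable pressure q_all = 2516.6 / 2.5 = 1006.6 kPa.
Allowable wall load = q_all × B = 1006.6 × 3.6 = 3623.8 kN per metre run.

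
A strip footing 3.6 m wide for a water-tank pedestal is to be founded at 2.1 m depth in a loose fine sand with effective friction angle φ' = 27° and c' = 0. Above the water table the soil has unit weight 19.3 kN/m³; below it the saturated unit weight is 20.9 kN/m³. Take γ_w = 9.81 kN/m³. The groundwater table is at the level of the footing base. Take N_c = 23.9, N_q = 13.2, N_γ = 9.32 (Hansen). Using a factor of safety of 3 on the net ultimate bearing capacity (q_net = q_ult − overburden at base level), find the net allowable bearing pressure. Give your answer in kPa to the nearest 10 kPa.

q = γ·D_f = 19.3 × 2.1 = 40.53 kPa.
For the ½γBN_γ term take γ' = 20.9 − 9.81 = 11.09 kN/m³ (soil below base is submerged).
q·N_q = 40.53 × 13.2 = 535 kPa
0.5·γ·B·N_γ = 0.5 × 11.09 × 3.6 × 9.32 = 186.05 kPa
q_ult = 535 + 186.05 = 721.04 kPa.
q_net = 721.04 − 40.53 = 680.51 kPa.
q_all(net) = 680.51 / 3 = 226.84 kPa.

q_all(net) ≈ 230 kPa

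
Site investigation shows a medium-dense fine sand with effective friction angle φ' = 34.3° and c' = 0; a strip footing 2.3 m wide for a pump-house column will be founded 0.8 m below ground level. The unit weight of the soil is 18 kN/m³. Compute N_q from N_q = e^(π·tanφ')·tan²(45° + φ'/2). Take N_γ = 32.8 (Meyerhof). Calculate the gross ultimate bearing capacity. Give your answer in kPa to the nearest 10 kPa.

tan34.3° = 0.6822, so N_q = e^(π×0.6822)·tan²(62.15°) = 8.525 × 3.582 = 30.54.
Overburden at base level: q = 18 × 0.8 = 14.4 kPa.
Surcharge term q·N_q = 14.4 × 30.539 = 439.77 kPa; self-weight term 0.5·γ·B·N_γ = 0.5 × 18 × 2.3 × 32.8 = 678.96 kPa.
q_ult = 439.77 + 678.96 = 1118.7 kPa.

q_ult ≈ 1120 kPa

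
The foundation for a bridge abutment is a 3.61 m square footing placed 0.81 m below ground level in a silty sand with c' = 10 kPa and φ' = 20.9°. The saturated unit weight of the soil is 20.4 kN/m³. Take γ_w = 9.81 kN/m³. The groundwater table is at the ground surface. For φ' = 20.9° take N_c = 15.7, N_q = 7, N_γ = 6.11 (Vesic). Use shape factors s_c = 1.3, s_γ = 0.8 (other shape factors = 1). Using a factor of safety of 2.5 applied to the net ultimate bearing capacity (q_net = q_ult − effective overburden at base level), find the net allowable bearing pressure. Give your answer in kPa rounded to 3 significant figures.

γ' = 20.4 − 9.81 = 10.59 kN/m³ (submerged throughout). q = 10.59 × 0.81 = 8.5779 kPa; the same γ' applies in the ½γBN_γ term.
c·N_c·s_c = 10 × 15.7 × 1.3 = 204.1 kPa
q·N_q = 8.5779 × 7 = 60.045 kPa
0.5·γ·B·N_γ·s_γ = 0.5 × 10.59 × 3.61 × 6.11 × 0.8 = 93.434 kPa
q_ult = 204.1 + 60.045 + 93.434 = 357.58 kPa.
Net ultimate: q_net = 357.58 − 8.5779 = 349 kPa.
q_all(net) = 349 / 2.5 = 139.6 kPa.

q_all(net) ≈ 140 kPa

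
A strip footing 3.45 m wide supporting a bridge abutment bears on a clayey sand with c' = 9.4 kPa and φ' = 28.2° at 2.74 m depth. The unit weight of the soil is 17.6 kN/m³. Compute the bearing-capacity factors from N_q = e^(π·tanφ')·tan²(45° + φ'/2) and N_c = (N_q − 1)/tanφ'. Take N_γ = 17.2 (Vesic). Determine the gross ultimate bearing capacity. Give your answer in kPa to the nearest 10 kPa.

q_ult ≈ 1490 kPa

tan28.2° = 0.5362, so N_q = e^(π×0.5362)·tan²(59.1°) = 5.39 × 2.792 = 15.05.
N_c = (15.05 − 1)/tan28.2° = 26.2.
Effective surcharge at the founding depth q = γ·D_f = 17.6 × 2.74 = 48.224 kPa.
q_ult = c·N_c + q·N_q + 0.5·γ·B·N_γ
     = 9.4 × 26.198 + 48.224 × 15.047 + 0.5 × 17.6 × 3.45 × 17.2
     = 246.26 + 725.65 + 522.19 = 1494.1 kPa.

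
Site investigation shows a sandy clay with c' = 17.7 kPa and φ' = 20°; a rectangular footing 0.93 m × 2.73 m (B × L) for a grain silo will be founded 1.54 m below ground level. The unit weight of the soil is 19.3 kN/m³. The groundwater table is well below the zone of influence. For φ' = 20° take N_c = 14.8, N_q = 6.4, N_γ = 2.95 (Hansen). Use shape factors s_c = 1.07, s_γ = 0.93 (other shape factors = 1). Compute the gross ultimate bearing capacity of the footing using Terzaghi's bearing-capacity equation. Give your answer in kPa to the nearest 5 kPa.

q_ult ≈ 495 kPa

Overburden at base level: q = 19.3 × 1.54 = 29.722 kPa.
Cohesion term c·N_c·s_c = 17.7 × 14.8 × 1.07 = 280.3 kPa; surcharge term q·N_q = 29.722 × 6.4 = 190.22 kPa; self-weight term 0.5·γ·B·N_γ·s_γ = 0.5 × 19.3 × 0.93 × 2.95 × 0.93 = 24.622 kPa.
q_ult = 280.3 + 190.22 + 24.622 = 495.14 kPa.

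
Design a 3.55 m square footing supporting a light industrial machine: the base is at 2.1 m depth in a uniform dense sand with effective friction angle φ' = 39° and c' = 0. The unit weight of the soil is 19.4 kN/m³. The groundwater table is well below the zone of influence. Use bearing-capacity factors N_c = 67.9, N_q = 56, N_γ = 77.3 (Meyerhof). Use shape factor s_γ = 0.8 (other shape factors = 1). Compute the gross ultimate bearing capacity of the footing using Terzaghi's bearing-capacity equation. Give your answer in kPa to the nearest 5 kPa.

q_ult ≈ 4410 kPa

Overburden at base level: q = 19.4 × 2.1 = 40.74 kPa.
Surcharge term q·N_q = 40.74 × 56 = 2281.4 kPa; self-weight term 0.5·γ·B·N_γ·s_γ = 0.5 × 19.4 × 3.55 × 77.3 × 0.8 = 2129.5 kPa.
q_ult = 2281.4 + 2129.5 = 4410.9 kPa.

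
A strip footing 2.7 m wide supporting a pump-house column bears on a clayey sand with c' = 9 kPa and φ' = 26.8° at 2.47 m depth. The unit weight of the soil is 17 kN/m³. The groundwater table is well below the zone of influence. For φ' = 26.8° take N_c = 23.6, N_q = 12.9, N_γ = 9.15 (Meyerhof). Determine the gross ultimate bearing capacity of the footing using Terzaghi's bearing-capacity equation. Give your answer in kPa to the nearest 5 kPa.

q_ult ≈ 965 kPa

q = γ·D_f = 17 × 2.47 = 41.99 kPa.
c·N_c = 9 × 23.6 = 212.4 kPa
q·N_q = 41.99 × 12.9 = 541.67 kPa
0.5·γ·B·N_γ = 0.5 × 17 × 2.7 × 9.15 = 209.99 kPa
q_ult = 212.4 + 541.67 + 209.99 = 964.06 kPa.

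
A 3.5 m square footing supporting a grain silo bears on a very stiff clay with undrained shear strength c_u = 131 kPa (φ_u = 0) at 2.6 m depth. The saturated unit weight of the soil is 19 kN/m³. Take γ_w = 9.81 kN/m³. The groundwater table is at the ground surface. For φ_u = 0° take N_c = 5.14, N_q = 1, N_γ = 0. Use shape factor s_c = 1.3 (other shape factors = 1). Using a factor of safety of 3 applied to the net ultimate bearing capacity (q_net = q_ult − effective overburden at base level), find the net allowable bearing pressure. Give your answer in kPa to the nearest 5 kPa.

γ' = 19 − 9.81 = 9.19 kN/m³ (submerged throughout). q = 9.19 × 2.6 = 23.894 kPa.
c·N_c·s_c = 131 × 5.14 × 1.3 = 875.34 kPa
q·N_q = 23.894 × 1 = 23.894 kPa
q_ult = 875.34 + 23.894 = 899.24 kPa.
Net ultimate: q_net = 899.24 − 23.894 = 875.34 kPa.
q_all(net) = 875.34 / 3 = 291.78 kPa.

q_all(net) ≈ 290 kPa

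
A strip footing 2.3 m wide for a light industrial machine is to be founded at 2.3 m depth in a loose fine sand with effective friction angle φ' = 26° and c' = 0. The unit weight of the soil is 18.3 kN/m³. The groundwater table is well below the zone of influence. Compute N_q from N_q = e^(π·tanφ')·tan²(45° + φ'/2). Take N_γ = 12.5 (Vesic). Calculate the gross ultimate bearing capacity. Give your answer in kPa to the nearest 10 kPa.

q_ult ≈ 760 kPa

tan26° = 0.4877, so N_q = e^(π×0.4877)·tan²(58°) = 4.629 × 2.561 = 11.85.
Overburden at base level: q = 18.3 × 2.3 = 42.09 kPa.
Surcharge term q·N_q = 42.09 × 11.854 = 498.94 kPa; self-weight term 0.5·γ·B·N_γ = 0.5 × 18.3 × 2.3 × 12.5 = 263.06 kPa.
q_ult = 498.94 + 263.06 = 762.01 kPa.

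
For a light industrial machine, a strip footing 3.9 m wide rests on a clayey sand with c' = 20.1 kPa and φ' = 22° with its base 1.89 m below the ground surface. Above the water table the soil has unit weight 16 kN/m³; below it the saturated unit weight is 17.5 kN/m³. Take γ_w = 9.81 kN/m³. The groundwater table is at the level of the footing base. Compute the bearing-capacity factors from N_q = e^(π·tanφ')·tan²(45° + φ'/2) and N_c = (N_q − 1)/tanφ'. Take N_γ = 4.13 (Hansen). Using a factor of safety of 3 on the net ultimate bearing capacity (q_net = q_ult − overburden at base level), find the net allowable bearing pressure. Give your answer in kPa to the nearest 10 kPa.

q_all(net) ≈ 200 kPa

N_q = e^(π·tan22°)·tan²(56°) = 7.82; N_c = (N_q − 1)/tanφ' = 16.88.
Effective surcharge at the founding depth q = γ·D_f = 16 × 1.89 = 30.24 kPa.
The water table coincides with the base, so in the self-weight term γ → γ' = 7.69 kN/m³.
q_ult = c·N_c + q·N_q + 0.5·γ·B·N_γ
     = 20.1 × 16.883 + 30.24 × 7.8211 + 0.5 × 7.69 × 3.9 × 4.13
     = 339.35 + 236.51 + 61.931 = 637.79 kPa.
q_net = 637.79 − 30.24 = 607.55 kPa.
q_all(net) = 607.55 / 3 = 202.52 kPa.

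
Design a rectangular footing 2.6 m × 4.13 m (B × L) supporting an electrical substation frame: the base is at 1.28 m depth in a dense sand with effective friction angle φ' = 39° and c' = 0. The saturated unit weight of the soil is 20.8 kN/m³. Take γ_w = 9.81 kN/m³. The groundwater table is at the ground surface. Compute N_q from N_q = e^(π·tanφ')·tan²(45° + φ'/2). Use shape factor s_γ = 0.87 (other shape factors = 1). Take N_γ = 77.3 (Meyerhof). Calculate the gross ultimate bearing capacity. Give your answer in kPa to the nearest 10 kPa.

tan39° = 0.8098, so N_q = e^(π×0.8098)·tan²(64.5°) = 12.731 × 4.395 = 55.96.
γ' = 20.8 − 9.81 = 10.99 kN/m³ (submerged throughout). q = 10.99 × 1.28 = 14.067 kPa; the same γ' applies in the ½γBN_γ term.
q·N_q = 14.067 × 55.957 = 787.16 kPa
0.5·γ·B·N_γ·s_γ = 0.5 × 10.99 × 2.6 × 77.3 × 0.87 = 960.82 kPa
q_ult = 787.16 + 960.82 = 1748 kPa.

q_ult ≈ 1750 kPa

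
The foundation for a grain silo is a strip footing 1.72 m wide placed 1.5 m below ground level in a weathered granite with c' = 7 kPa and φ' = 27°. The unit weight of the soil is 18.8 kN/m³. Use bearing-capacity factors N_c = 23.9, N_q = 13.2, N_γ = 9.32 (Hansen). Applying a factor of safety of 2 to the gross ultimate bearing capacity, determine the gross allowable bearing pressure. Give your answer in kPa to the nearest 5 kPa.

q_all ≈ 345 kPa

Effective surcharge at the founding depth q = γ·D_f = 18.8 × 1.5 = 28.2 kPa.
q_ult = c·N_c + q·N_q + 0.5·γ·B·N_γ
     = 7 × 23.9 + 28.2 × 13.2 + 0.5 × 18.8 × 1.72 × 9.32
     = 167.3 + 372.24 + 150.69 = 690.23 kPa.
q_all = q_ult / FS = 690.23 / 2 = 345.11 kPa.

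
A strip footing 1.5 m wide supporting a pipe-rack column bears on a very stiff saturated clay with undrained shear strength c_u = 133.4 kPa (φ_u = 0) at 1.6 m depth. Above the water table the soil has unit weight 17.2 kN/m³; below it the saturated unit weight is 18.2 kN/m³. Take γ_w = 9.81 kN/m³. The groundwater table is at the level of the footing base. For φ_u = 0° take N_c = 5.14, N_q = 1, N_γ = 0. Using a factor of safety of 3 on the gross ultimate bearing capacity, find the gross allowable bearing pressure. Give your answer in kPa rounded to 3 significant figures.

Overburden at base level: q = 17.2 × 1.6 = 27.52 kPa.
Cohesion term c·N_c = 133.4 × 5.14 = 685.68 kPa; surcharge term q·N_q = 27.52 × 1 = 27.52 kPa.
q_ult = 685.68 + 27.52 = 713.2 kPa.
q_all = 713.2 / 3 = 237.73 kPa.

q_all ≈ 238 kPa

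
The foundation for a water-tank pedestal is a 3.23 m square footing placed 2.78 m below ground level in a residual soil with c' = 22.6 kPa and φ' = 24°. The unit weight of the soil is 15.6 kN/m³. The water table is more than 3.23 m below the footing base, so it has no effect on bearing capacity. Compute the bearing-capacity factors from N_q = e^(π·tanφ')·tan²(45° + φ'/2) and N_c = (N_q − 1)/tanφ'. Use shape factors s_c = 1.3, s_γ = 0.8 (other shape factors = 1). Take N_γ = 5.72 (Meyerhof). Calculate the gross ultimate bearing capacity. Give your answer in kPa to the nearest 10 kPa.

tan24° = 0.4452, so N_q = e^(π×0.4452)·tan²(57°) = 4.05 × 2.371 = 9.6.
N_c = (9.6 − 1)/tan24° = 19.32.
q = γ·D_f = 15.6 × 2.78 = 43.368 kPa.
c·N_c·s_c = 22.6 × 19.324 × 1.3 = 567.73 kPa
q·N_q = 43.368 × 9.6034 = 416.48 kPa
0.5·γ·B·N_γ·s_γ = 0.5 × 15.6 × 3.23 × 5.72 × 0.8 = 115.29 kPa
q_ult = 567.73 + 416.48 + 115.29 = 1099.5 kPa.

q_ult ≈ 1100 kPa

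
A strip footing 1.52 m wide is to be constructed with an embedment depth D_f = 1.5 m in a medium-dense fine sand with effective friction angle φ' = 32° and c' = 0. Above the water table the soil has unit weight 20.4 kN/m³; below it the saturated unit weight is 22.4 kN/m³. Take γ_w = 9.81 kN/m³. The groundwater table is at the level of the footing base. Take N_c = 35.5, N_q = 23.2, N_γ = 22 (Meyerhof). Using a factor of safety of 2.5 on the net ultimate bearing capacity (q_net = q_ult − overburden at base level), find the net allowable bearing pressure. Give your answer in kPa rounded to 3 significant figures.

q_all(net) ≈ 356 kPa

Overburden at base level: q = 20.4 × 1.5 = 30.6 kPa.
Below the base the soil is submerged, so the ½γBN_γ term uses γ' = 22.4 − 9.81 = 12.59 kN/m³.
Surcharge term q·N_q = 30.6 × 23.2 = 709.92 kPa; self-weight term 0.5·γ·B·N_γ = 0.5 × 12.59 × 1.52 × 22 = 210.5 kPa.
q_ult = 709.92 + 210.5 = 920.42 kPa.
q_net = 920.42 − 30.6 = 889.82 kPa.
q_all(net) = 889.82 / 2.5 = 355.93 kPa.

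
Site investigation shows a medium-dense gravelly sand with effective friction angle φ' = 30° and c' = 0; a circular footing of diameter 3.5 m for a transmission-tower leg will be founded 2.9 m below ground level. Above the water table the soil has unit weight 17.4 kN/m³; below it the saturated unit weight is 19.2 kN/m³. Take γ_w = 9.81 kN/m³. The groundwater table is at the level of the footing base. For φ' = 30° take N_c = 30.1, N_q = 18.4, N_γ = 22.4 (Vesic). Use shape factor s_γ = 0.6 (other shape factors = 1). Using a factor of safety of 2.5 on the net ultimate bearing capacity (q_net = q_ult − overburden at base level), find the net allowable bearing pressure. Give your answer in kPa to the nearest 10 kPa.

Overburden at base level: q = 17.4 × 2.9 = 50.46 kPa.
Below the base the soil is submerged, so the ½γBN_γ term uses γ' = 19.2 − 9.81 = 9.39 kN/m³.
Surcharge term q·N_q = 50.46 × 18.4 = 928.46 kPa; self-weight term 0.5·γ·B·N_γ·s_γ = 0.5 × 9.39 × 3.5 × 22.4 × 0.6 = 220.85 kPa.
q_ult = 928.46 + 220.85 = 1149.3 kPa.
q_net = 1149.3 − 50.46 = 1098.9 kPa.
q_all(net) = 1098.9 / 2.5 = 439.54 kPa.

q_all(net) ≈ 440 kPa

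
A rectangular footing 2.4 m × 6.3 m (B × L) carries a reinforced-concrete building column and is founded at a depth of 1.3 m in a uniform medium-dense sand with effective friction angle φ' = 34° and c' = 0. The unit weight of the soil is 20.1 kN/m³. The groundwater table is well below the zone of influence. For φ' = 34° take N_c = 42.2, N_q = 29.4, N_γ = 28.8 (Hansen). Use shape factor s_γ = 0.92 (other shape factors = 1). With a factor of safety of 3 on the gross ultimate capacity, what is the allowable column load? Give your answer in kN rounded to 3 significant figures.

q = γ·D_f = 20.1 × 1.3 = 26.13 kPa.
q·N_q = 26.13 × 29.4 = 768.22 kPa
0.5·γ·B·N_γ·s_γ = 0.5 × 20.1 × 2.4 × 28.8 × 0.92 = 639.08 kPa
q_ult = 768.22 + 639.08 = 1407.3 kPa.
Gross allowable pressure q_all = 1407.3 / 3 = 469.1 kPa.
Footing area = 15.12 m², so allowable column load = 469.1 × 15.12 = 7092.8 kN.

P_all ≈ 7090 kN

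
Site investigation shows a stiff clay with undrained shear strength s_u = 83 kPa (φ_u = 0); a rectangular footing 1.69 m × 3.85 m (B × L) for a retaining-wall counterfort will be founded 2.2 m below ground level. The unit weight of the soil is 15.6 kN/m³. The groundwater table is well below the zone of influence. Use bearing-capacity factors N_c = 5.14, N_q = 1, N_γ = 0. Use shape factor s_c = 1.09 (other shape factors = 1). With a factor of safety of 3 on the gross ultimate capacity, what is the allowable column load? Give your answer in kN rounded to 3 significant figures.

P_all ≈ 1080 kN

q = γ·D_f = 15.6 × 2.2 = 34.32 kPa.
c·N_c·s_c = 83 × 5.14 × 1.09 = 465.02 kPa
q·N_q = 34.32 × 1 = 34.32 kPa
q_ult = 465.02 + 34.32 = 499.34 kPa.
Gross allowable pressure q_all = 499.34 / 3 = 166.45 kPa.
Footing area = 6.5065 m², so allowable column load = 166.45 × 6.5065 = 1083 kN.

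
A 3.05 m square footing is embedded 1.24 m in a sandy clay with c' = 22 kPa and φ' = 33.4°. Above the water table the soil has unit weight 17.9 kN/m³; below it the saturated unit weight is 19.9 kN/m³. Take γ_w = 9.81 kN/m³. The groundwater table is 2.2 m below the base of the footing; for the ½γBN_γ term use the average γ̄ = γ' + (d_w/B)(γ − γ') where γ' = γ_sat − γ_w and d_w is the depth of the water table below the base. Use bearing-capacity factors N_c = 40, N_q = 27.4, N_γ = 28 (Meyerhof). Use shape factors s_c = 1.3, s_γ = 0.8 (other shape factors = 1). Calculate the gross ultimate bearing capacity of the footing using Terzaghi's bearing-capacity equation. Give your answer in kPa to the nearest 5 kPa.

q_ult ≈ 2290 kPa

Overburden at base level: q = 17.9 × 1.24 = 22.196 kPa.
The water table is 2.2 m below the base (< B = 3.05 m), so the ½γBN_γ term uses γ̄ = γ' + (d_w/B)(γ − γ') = 10.09 + (2.2/3.05)(17.9 − 10.09) = 15.723 kN/m³.
Cohesion term c·N_c·s_c = 22 × 40 × 1.3 = 1144 kPa; surcharge term q·N_q = 22.196 × 27.4 = 608.17 kPa; self-weight term 0.5·γ·B·N_γ·s_γ = 0.5 × 15.723 × 3.05 × 28 × 0.8 = 537.11 kPa.
q_ult = 1144 + 608.17 + 537.11 = 2289.3 kPa.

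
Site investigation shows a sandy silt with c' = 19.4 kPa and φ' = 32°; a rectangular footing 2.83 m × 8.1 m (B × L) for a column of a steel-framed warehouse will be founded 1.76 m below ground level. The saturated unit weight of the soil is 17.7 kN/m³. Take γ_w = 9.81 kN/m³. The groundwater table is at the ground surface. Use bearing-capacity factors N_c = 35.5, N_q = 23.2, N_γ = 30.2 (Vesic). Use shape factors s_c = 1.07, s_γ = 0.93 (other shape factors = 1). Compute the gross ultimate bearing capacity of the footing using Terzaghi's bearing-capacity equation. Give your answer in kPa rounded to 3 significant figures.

q_ult ≈ 1370 kPa

Water table at ground surface, so effective unit weight γ' = 17.7 − 9.81 = 7.89 kN/m³ is used throughout; overburden q = 7.89 × 1.76 = 13.886 kPa; the same γ' applies in the ½γBN_γ term.
Cohesion term c·N_c·s_c = 19.4 × 35.5 × 1.07 = 736.91 kPa; surcharge term q·N_q = 13.886 × 23.2 = 322.16 kPa; self-weight term 0.5·γ·B·N_γ·s_γ = 0.5 × 7.89 × 2.83 × 30.2 × 0.93 = 313.56 kPa.
q_ult = 736.91 + 322.16 + 313.56 = 1372.6 kPa.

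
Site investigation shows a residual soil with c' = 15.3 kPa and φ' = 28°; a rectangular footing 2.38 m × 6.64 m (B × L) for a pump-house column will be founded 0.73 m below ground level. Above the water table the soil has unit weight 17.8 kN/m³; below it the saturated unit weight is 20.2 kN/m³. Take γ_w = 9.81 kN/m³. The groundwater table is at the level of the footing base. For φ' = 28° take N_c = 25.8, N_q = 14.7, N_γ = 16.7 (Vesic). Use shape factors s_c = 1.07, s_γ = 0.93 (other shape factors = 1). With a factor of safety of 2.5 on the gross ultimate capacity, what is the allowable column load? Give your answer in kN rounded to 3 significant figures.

Overburden at base level: q = 17.8 × 0.73 = 12.994 kPa.
Below the base the soil is submerged, so the ½γBN_γ term uses γ' = 20.2 − 9.81 = 10.39 kN/m³.
Cohesion term c·N_c·s_c = 15.3 × 25.8 × 1.07 = 422.37 kPa; surcharge term q·N_q = 12.994 × 14.7 = 191.01 kPa; self-weight term 0.5·γ·B·N_γ·s_γ = 0.5 × 10.39 × 2.38 × 16.7 × 0.93 = 192.03 kPa.
q_ult = 422.37 + 191.01 + 192.03 = 805.41 kPa.
Gross allowable pressure q_all = 805.41 / 2.5 = 322.16 kPa.
Footing area = 15.8032 m², so allowable column load = 322.16 × 15.8032 = 5091.2 kN.

P_all ≈ 5090 kN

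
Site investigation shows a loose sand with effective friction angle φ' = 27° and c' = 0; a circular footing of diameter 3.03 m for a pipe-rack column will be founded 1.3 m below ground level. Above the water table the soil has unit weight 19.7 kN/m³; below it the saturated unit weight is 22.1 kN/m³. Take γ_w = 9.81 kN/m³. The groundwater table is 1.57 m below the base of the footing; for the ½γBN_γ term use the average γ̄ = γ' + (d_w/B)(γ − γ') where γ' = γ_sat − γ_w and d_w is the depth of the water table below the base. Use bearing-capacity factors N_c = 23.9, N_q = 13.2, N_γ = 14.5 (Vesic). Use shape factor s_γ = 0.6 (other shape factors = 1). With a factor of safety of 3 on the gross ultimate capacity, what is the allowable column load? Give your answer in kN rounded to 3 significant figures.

P_all ≈ 1320 kN

q = γ·D_f = 19.7 × 1.3 = 25.61 kPa.
γ' = 12.29 kN/m³; averaging over the depth B below the base, γ̄ = γ' + (d_w/B)(γ − γ') = 16.13 kN/m³.
q·N_q = 25.61 × 13.2 = 338.05 kPa
0.5·γ·B·N_γ·s_γ = 0.5 × 16.13 × 3.03 × 14.5 × 0.6 = 212.59 kPa
q_ult = 338.05 + 212.59 = 550.65 kPa.
Gross allowable pressure q_all = 550.65 / 3 = 183.55 kPa.
Footing area = 7.2107 m², so allowable column load = 183.55 × 7.2107 = 1323.5 kN.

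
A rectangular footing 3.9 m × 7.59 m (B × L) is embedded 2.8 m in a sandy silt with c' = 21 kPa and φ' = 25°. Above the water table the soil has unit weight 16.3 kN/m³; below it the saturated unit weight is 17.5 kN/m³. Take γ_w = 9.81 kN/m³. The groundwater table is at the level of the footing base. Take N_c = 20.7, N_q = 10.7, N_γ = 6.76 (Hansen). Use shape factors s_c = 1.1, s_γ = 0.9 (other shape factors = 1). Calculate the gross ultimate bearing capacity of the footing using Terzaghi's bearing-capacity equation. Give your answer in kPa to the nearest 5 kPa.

Overburden at base level: q = 16.3 × 2.8 = 45.64 kPa.
Below the base the soil is submerged, so the ½γBN_γ term uses γ' = 17.5 − 9.81 = 7.69 kN/m³.
Cohesion term c·N_c·s_c = 21 × 20.7 × 1.1 = 478.17 kPa; surcharge term q·N_q = 45.64 × 10.7 = 488.35 kPa; self-weight term 0.5·γ·B·N_γ·s_γ = 0.5 × 7.69 × 3.9 × 6.76 × 0.9 = 91.233 kPa.
q_ult = 478.17 + 488.35 + 91.233 = 1057.8 kPa.

q_ult ≈ 1060 kPa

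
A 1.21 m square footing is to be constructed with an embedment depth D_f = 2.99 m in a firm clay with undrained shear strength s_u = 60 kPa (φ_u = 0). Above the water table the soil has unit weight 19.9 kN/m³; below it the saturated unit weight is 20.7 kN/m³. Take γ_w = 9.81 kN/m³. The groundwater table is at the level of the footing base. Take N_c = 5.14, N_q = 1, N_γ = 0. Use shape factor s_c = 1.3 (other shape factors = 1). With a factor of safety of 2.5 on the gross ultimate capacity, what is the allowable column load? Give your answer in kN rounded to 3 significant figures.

Overburden at base level: q = 19.9 × 2.99 = 59.501 kPa.
Cohesion term c·N_c·s_c = 60 × 5.14 × 1.3 = 400.92 kPa; surcharge term q·N_q = 59.501 × 1 = 59.501 kPa.
q_ult = 400.92 + 59.501 = 460.42 kPa.
Gross allowable pressure q_all = 460.42 / 2.5 = 184.17 kPa.
Footing area = 1.4641 m², so allowable column load = 184.17 × 1.4641 = 269.64 kN.

P_all ≈ 270 kN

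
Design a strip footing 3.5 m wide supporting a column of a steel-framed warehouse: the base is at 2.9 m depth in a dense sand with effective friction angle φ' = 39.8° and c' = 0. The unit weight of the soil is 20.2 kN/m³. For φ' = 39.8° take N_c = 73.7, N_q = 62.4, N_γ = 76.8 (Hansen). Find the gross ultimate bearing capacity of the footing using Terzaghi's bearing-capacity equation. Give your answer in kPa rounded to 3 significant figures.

q_ult ≈ 6370 kPa

Effective surcharge at the founding depth q = γ·D_f = 20.2 × 2.9 = 58.58 kPa.
q_ult = q·N_q + 0.5·γ·B·N_γ
     = 58.58 × 62.4 + 0.5 × 20.2 × 3.5 × 76.8
     = 3655.4 + 2714.9 = 6370.3 kPa.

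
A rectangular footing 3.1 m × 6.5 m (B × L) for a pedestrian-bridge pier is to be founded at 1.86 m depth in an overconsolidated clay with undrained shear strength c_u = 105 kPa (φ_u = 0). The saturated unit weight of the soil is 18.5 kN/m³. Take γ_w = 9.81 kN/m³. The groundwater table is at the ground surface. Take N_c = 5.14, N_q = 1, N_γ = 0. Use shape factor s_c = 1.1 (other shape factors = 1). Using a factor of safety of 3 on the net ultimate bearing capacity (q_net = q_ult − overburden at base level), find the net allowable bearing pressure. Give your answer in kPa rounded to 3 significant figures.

q_all(net) ≈ 198 kPa

Water table at ground surface, so effective unit weight γ' = 18.5 − 9.81 = 8.69 kN/m³ is used throughout; overburden q = 8.69 × 1.86 = 16.163 kPa.
Cohesion term c·N_c·s_c = 105 × 5.14 × 1.1 = 593.67 kPa; surcharge term q·N_q = 16.163 × 1 = 16.163 kPa.
q_ult = 593.67 + 16.163 = 609.83 kPa.
q_net = 609.83 − 16.163 = 593.67 kPa.
q_all(net) = 593.67 / 3 = 197.89 kPa.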